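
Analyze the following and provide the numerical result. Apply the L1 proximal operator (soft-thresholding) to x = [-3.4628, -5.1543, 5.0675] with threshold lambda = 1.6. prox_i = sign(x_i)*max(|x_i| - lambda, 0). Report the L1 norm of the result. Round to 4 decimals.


Soft-thresholding with lambda = 1.6:
prox(-3.4628) = sign(-3.4628)*max(|-3.4628| - 1.6, 0) = -1.8628
prox(-5.1543) = sign(-5.1543)*max(|-5.1543| - 1.6, 0) = -3.5543
prox(5.0675) = sign(5.0675)*max(|5.0675| - 1.6, 0) = 3.4675
prox(x) = [-1.8628, -3.5543, 3.4675]
||prox(x)||_1 = 1.8628 + 3.5543 + 3.4675 = 8.8846


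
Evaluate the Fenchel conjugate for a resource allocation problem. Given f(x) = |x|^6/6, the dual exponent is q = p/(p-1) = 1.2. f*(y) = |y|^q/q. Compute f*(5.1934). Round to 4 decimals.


The conjugate exponent q satisfies 1/p + 1/q = 1.
p = 6, so q = 6/(6 - 1) = 1.2
|y|^q = 5.1934^1.2 = 7.2201
f*(5.1934) = 7.2201 / 1.2 = 6.0167


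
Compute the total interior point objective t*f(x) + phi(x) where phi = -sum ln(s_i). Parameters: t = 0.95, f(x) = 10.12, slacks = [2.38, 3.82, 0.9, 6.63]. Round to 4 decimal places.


Step 1: Compute log-barrier.
ln values: [0.8671, 1.3403, -0.1054, 1.8916]
phi = -(0.8671 + 1.3403 - 0.1054 + 1.8916) = -3.9936
Step 2: Compute augmented objective.
t*f(x) = 0.95*10.12 = 9.614
Total = 9.614 - 3.9936 = 5.6204


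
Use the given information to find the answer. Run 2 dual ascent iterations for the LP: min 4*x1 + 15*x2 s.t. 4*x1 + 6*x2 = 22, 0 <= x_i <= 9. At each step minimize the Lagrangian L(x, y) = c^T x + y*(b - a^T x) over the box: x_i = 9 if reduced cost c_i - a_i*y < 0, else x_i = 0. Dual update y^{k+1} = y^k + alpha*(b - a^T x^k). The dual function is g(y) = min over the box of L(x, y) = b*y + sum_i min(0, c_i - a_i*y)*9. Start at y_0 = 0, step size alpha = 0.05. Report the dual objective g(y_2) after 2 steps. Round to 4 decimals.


Dual ascent for LP: min 4*x1 + 15*x2, 4*x1 + 6*x2 = 22, 0 <= x_i <= 9
Step 1: y^k = 0.0, reduced costs: (4.0, 15.0)
  x^k = (0.0, 0.0), subgradient = b - a^T x = 22.0
  y^{k+1} = 0.0 + 0.05*22.0 = 1.1
Step 2: y^k = 1.1, reduced costs: (-0.4, 8.4)
  x^k = (9.0, 0.0), subgradient = b - a^T x = -14.0
  y^{k+1} = 1.1 + 0.05*-14.0 = 0.4
Dual objective at y_2 = 0.4: reduced costs (2.4, 12.6), box minimizer x = (0.0, 0.0)
g(y_2) = b*y + (c1 - a1*y)*x1 + (c2 - a2*y)*x2 = 22*0.4 + 2.4*0.0 + 12.6*0.0 = 8.8 + 0.0 + 0.0 = 8.8


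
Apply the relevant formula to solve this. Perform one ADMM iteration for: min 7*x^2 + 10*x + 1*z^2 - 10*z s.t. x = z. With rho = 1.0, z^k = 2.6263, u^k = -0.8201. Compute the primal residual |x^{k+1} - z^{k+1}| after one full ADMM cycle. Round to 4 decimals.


ADMM iteration with rho = 1.0, z^k = 2.6263, u^k = -0.8201
Step 1: x-update.
Minimize 7*x^2 + 10*x + (1.0/2)*(x - 2.6263 - 0.8201)^2
FOC: (2*7 + 1.0)*x = -10 + 1.0*(2.6263 + 0.8201)
x^{k+1} = -0.4369
Step 2: z-update.
Minimize 1*z^2 - 10*z + (1.0/2)*(-0.4369 - z - 0.8201)^2
FOC: (2*1 + 1.0)*z = 10 + 1.0*(-0.4369 - 0.8201)
z^{k+1} = 2.9143
Step 3: u-update.
u^{k+1} = -0.8201 - 0.4369 - 2.9143 = -4.1713
Step 4: Primal residual = |-0.4369 - 2.9143| = 3.3512


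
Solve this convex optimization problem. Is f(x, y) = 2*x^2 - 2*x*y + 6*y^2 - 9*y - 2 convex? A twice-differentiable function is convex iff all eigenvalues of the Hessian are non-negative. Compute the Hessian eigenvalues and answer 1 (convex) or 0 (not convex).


The Hessian of f(x,y) = 2*x^2 - 2*x*y + 6*y^2 - 9*y - 2 is:
H = [[4, -2], [-2, 12]]
Trace = 4 + 12 = 16
Determinant = 4*12 - (-2)^2 = 44
Discriminant = (16)^2 - 4*44 = 80.0
Eigenvalues: lambda_1 = 3.5279, lambda_2 = 12.4721
The function is convex.

1


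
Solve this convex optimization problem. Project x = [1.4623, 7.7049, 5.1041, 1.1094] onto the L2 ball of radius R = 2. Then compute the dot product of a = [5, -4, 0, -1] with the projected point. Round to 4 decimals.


Step 1: Compute ||x|| (intermediates to 6 decimals).
||x|| = sqrt(1.4623^2 + 7.7049^2 + 5.1041^2 + 1.1094^2) = 9.422654
Step 2: Project.
Since ||x|| > R, scale = R/||x|| = 2/9.422654 = 0.212254, proj(x) = scale * x
proj(x) = [0.310379, 1.635396, 1.083366, 0.235475]
Step 3: Dot product.
a^T * proj(x) = 5*0.310379 - 4*1.635396 + 0*1.083366 - 1*0.235475 = -5.2252


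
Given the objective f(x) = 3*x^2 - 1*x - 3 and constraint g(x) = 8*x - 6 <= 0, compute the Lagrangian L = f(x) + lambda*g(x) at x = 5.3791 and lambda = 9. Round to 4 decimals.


Step 1: Evaluate f(x).
f(5.3791) = 3*5.3791^2 - 1*5.3791 - 3 = 78.4251
Step 2: Evaluate g(x).
g(5.3791) = 8*5.3791 - 6 = 37.0328
Step 3: Compute Lagrangian.
L = 78.4251 + 9*37.0328 = 411.7203


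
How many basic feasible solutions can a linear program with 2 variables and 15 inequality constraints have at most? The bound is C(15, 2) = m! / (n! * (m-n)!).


Each vertex corresponds to some choice of n active constraints out of m, so the number of vertices is at most C(m, n) = m! / (n!(m-n)!).
m = 15, n = 2
Numerator: 15 * 14
Denominator: 2! = 2
C(15, 2) = 105


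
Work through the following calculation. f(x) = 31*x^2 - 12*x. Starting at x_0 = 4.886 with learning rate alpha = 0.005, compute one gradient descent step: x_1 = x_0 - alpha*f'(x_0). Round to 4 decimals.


We compute the gradient at x_0 and apply the update.
f'(x) = 62*x - 12
f'(4.886) = 62*4.886 - 12 = 290.932
x_1 = 4.886 - 0.005*290.932 = 3.4313


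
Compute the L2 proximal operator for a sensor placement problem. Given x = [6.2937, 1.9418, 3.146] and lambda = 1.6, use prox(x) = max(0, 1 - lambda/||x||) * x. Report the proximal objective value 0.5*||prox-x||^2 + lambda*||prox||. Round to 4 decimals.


Step 1: Compute ||x||.
||x|| = 7.2992
Step 2: Compute scaling factor.
scale = max(0, 1 - 1.6/7.2992) = 0.7808
Step 3: prox(x) = [4.9141, 1.5162, 2.4564]
||prox(x)|| = 5.6992
Step 4: Proximal objective.
0.5*||prox-x||^2 = 1.28
lambda*||prox|| = 9.1187
Total = 10.3987


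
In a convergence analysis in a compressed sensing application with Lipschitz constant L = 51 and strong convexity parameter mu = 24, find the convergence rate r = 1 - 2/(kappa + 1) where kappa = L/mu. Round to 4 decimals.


Step 1: Compute the condition number.
kappa = L/mu = 51/24 = 2.125
Step 2: Compute the convergence rate.
r = 1 - 2/(kappa + 1) = 1 - 2*mu/(L + mu) = (L - mu)/(L + mu) = 27/75 = 0.36


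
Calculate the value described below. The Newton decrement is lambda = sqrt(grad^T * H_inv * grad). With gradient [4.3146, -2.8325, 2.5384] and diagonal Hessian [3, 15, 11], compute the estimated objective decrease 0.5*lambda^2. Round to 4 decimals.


Step 1: H is diagonal, so H^(-1) * g = [1.4382, -0.1888, 0.2308].
Step 2: g^T H^(-1) g = sum_i g_i^2 / H_ii
  = (4.3146)^2/3 + (-2.8325)^2/15 + (2.5384)^2/11
  = 6.2053 + 0.5349 + 0.5858 = 7.3259
Step 3: Objective decrease = 0.5 * g^T H^(-1) g = 3.6629


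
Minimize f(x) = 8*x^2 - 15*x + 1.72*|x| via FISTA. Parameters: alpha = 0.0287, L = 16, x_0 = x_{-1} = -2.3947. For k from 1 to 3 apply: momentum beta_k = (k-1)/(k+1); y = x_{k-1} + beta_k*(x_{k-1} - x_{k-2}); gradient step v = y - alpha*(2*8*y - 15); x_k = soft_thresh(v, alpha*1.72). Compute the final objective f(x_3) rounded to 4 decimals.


FISTA on f(x) = 8*x^2 - 15*x + 1.72*|x|
L = 16, alpha = 0.0287
Iteration 1: beta = 0.0, y = -2.3947 + 0.0*(-2.3947 + 2.3947) = -2.3947
  grad(y) = -53.3152, v = y - alpha*grad = -0.8646
  prox(v) = soft_thresh(-0.8646, 0.0494) = -0.8152
Iteration 2: beta = 0.3333, y = -0.8152 + 0.3333*(-0.8152 + 2.3947) = -0.2887
  grad(y) = -19.619, v = y - alpha*grad = 0.2744
  prox(v) = soft_thresh(0.2744, 0.0494) = 0.225
Iteration 3: beta = 0.5, y = 0.225 + 0.5*(0.225 + 0.8152) = 0.7451
  grad(y) = -3.0781, v = y - alpha*grad = 0.8335
  prox(v) = soft_thresh(0.8335, 0.0494) = 0.7841
f(x_3) = 8*0.7841^2 - 15*0.7841 + 1.72*|0.7841| = -5.4943


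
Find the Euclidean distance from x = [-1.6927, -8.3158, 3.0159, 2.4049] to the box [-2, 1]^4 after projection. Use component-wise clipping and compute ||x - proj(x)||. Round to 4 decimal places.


Project each component onto [-2, 1].
clip(-1.6927) = -1.6927, clip(-8.3158) = -2.0, clip(3.0159) = 1.0, clip(2.4049) = 1.0
Projection = [-1.6927, -2.0, 1.0, 1.0]
Squared diffs: [0.0, 39.8893, 4.0639, 1.9737]
Distance = sqrt(45.9269) = 6.7769


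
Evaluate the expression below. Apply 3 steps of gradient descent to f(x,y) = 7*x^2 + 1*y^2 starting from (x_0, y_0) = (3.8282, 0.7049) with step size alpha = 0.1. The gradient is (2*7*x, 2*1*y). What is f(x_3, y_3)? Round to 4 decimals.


Gradient descent on f(x,y) = 7*x^2 + 1*y^2.
Starting point: (3.8282, 0.7049), alpha = 0.1
Step 1: grad_x = 2*7*3.8282 = 53.5948, grad_y = 2*1*0.7049 = 1.4098
  x_1 = 3.8282 - 0.1*53.5948 = -1.5313
  y_1 = 0.7049 - 0.1*1.4098 = 0.5639
Step 2: grad_x = 2*7*-1.5313 = -21.4379, grad_y = 2*1*0.5639 = 1.1278
  x_2 = -1.5313 - 0.1*-21.4379 = 0.6125
  y_2 = 0.5639 - 0.1*1.1278 = 0.4511
Step 3: grad_x = 2*7*0.6125 = 8.5752, grad_y = 2*1*0.4511 = 0.9023
  x_3 = 0.6125 - 0.1*8.5752 = -0.245
  y_3 = 0.4511 - 0.1*0.9023 = 0.3609
f(-0.245, 0.3609) = 7*(-0.245)^2 + 1*0.3609^2 = 0.5504


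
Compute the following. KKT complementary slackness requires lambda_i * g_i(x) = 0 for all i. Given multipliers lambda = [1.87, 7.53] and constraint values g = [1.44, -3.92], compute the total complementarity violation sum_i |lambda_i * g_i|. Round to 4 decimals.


KKT complementary slackness check:
lambda_1 * g_1 = 1.87 * 1.44 = 2.6928
lambda_2 * g_2 = 7.53 * -3.92 = -29.5176
Total violation = 2.6928 + 29.5176 = 32.2104


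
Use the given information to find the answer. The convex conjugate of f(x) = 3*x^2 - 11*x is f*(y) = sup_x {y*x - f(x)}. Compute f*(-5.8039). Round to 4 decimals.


f*(y) = sup_x {y*x - a*x^2 - b*x} = sup_x {(y-b)*x - a*x^2}
FOC: (y - b) - 2a*x = 0 => x* = (y - b)/(2a)
x* = (-5.8039 + 11)/(2*3) = 0.866
f*(-5.8039) = (y-b)^2/(4a) = (-5.8039 + 11)^2/(4*3)
= 26.9995/12 = 2.25


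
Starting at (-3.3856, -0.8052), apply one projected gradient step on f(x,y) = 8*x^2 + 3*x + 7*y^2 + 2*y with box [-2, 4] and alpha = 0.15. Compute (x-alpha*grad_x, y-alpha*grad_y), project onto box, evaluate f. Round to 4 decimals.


Step 1: Compute gradient at (-3.3856, -0.8052).
grad_x = 2*8*-3.3856 + 3 = -51.1696
grad_y = 2*7*-0.8052 + 2 = -9.2728
Step 2: Gradient step.
x_raw = -3.3856 - 0.15*-51.1696 = 4.2898
y_raw = -0.8052 - 0.15*-9.2728 = 0.5857
Step 3: Project onto [-2, 4].
x_proj = clip(4.2898) = 4.0
y_proj = clip(0.5857) = 0.5857
Step 4: Evaluate f.
f(4.0, 0.5857) = 143.5729


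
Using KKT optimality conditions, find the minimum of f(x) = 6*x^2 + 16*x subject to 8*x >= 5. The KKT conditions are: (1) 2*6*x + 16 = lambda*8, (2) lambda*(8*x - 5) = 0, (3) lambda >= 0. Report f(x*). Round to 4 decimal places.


Step 1: Try lambda = 0 (constraint inactive).
x_unc = -16/(2*6) = -1.3333
Check: 8*-1.3333 = -10.6664 < 5 -- violated!
Step 2: Constraint must be active: 8*x = 5
x* = 5/8 = 0.625
lambda = (2*6*0.625 + 16)/8 = 2.9375
Step 3: Compute optimal value.
f(x*) = 6*0.625^2 + 16*0.625 = 12.3438


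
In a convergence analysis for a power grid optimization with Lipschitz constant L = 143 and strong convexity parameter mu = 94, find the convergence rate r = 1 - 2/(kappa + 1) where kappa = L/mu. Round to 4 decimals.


Step 1: Compute the condition number.
kappa = L/mu = 143/94 = 1.5213
Step 2: Compute the convergence rate.
r = 1 - 2/(kappa + 1) = 1 - 2*mu/(L + mu) = (L - mu)/(L + mu) = 49/237 = 0.2068


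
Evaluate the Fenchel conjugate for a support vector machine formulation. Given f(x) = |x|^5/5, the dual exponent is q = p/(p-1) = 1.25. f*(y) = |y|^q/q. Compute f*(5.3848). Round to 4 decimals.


The conjugate exponent q satisfies 1/p + 1/q = 1.
p = 5, so q = 5/(5 - 1) = 1.25
|y|^q = 5.3848^1.25 = 8.2028
f*(5.3848) = 8.2028 / 1.25 = 6.5622


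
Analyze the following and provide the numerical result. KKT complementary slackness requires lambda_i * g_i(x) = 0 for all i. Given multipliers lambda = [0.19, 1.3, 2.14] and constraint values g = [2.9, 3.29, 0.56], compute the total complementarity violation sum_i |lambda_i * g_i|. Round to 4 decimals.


KKT complementary slackness check:
lambda_1 * g_1 = 0.19 * 2.9 = 0.551
lambda_2 * g_2 = 1.3 * 3.29 = 4.277
lambda_3 * g_3 = 2.14 * 0.56 = 1.1984
Total violation = 0.551 + 4.277 + 1.1984 = 6.0264


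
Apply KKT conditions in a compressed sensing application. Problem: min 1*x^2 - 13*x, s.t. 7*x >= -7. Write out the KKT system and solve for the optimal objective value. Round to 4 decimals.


Step 1: Try lambda = 0 (constraint inactive).
Stationarity: 2*1*x - 13 = 0
x* = 13/(2*1) = 6.5
Check constraint: 7*6.5 = 45.5 >= -7 -- satisfied.
Step 2: Compute optimal value.
f(x*) = 1*6.5^2 - 13*6.5 = -42.25


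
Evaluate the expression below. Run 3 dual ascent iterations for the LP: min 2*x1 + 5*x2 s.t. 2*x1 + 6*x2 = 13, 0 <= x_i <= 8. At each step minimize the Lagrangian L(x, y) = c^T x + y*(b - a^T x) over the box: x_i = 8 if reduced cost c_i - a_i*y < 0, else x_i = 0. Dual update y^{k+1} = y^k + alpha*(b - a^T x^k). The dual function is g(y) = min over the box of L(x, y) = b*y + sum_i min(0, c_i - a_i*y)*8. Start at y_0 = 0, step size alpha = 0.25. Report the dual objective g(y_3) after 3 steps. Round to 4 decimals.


Dual ascent for LP: min 2*x1 + 5*x2, 2*x1 + 6*x2 = 13, 0 <= x_i <= 8
Step 1: y^k = 0.0, reduced costs: (2.0, 5.0)
  x^k = (0.0, 0.0), subgradient = b - a^T x = 13.0
  y^{k+1} = 0.0 + 0.25*13.0 = 3.25
Step 2: y^k = 3.25, reduced costs: (-4.5, -14.5)
  x^k = (8.0, 8.0), subgradient = b - a^T x = -51.0
  y^{k+1} = 3.25 + 0.25*-51.0 = -9.5
Step 3: y^k = -9.5, reduced costs: (21.0, 62.0)
  x^k = (0.0, 0.0), subgradient = b - a^T x = 13.0
  y^{k+1} = -9.5 + 0.25*13.0 = -6.25
Dual objective at y_3 = -6.25: reduced costs (14.5, 42.5), box minimizer x = (0.0, 0.0)
g(y_3) = b*y + (c1 - a1*y)*x1 + (c2 - a2*y)*x2 = 13*(-6.25) + 14.5*0.0 + 42.5*0.0 = -81.25 + 0.0 + 0.0 = -81.25


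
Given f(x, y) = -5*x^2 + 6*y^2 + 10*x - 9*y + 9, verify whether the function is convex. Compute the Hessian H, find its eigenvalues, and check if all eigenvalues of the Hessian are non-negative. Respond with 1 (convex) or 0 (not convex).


The Hessian of f(x,y) = -5*x^2 + 6*y^2 + 10*x - 9*y + 9 is:
H = [[-10, 0], [0, 12]]
Trace = -10 + 12 = 2
Determinant = -10*12 - (0)^2 = -120
Discriminant = (2)^2 - 4*-120 = 484.0
Eigenvalues: lambda_1 = -10.0, lambda_2 = 12.0
The function is not convex.

0


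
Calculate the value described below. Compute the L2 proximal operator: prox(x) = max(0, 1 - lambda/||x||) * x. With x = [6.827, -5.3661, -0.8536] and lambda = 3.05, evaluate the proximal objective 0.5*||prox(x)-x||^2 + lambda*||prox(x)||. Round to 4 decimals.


Step 1: Compute ||x||.
||x|| = 8.7253
Step 2: Compute scaling factor.
scale = max(0, 1 - 3.05/8.7253) = 0.6504
Step 3: prox(x) = [4.4406, -3.4903, -0.5552]
||prox(x)|| = 5.6753
Step 4: Proximal objective.
0.5*||prox-x||^2 = 4.6513
lambda*||prox|| = 17.3097
Total = 21.961


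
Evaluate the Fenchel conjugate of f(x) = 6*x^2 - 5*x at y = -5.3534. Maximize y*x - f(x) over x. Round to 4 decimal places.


f*(y) = sup_x {y*x - a*x^2 - b*x} = sup_x {(y-b)*x - a*x^2}
FOC: (y - b) - 2a*x = 0 => x* = (y - b)/(2a)
x* = (-5.3534 + 5)/(2*6) = -0.0295
f*(-5.3534) = (y-b)^2/(4a) = (-5.3534 + 5)^2/(4*6)
= 0.1249/24 = 0.0052


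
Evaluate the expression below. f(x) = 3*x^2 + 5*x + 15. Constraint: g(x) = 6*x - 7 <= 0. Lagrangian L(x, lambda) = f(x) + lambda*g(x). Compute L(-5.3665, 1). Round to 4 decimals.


Step 1: Evaluate f(x).
f(-5.3665) = 3*(-5.3665)^2 + 5*(-5.3665) + 15 = 74.5655
Step 2: Evaluate g(x).
g(-5.3665) = 6*-5.3665 - 7 = -39.199
Step 3: Compute Lagrangian.
L = 74.5655 + 1*-39.199 = 35.3665


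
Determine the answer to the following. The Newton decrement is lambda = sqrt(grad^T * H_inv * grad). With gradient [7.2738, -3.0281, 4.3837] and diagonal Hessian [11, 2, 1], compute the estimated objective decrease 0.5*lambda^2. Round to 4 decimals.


Step 1: H is diagonal, so H^(-1) * g = [0.6613, -1.5141, 4.3837].
Step 2: g^T H^(-1) g = sum_i g_i^2 / H_ii
  = (7.2738)^2/11 + (-3.0281)^2/2 + (4.3837)^2/1
  = 4.8098 + 4.5847 + 19.2168 = 28.6114
Step 3: Objective decrease = 0.5 * g^T H^(-1) g = 14.3057


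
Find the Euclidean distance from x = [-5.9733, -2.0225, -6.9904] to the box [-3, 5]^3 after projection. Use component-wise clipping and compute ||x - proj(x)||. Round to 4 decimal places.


Project each component onto [-3, 5].
clip(-5.9733) = -3.0, clip(-2.0225) = -2.0225, clip(-6.9904) = -3.0
Projection = [-3.0, -2.0225, -3.0]
Squared diffs: [8.8405, 0.0, 15.9233]
Distance = sqrt(24.7638) = 4.9763


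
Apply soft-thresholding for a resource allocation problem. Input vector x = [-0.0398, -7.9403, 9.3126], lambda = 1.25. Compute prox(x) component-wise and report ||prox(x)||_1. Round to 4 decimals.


Soft-thresholding with lambda = 1.25:
prox(-0.0398) = sign(-0.0398)*max(|-0.0398| - 1.25, 0) = 0.0
prox(-7.9403) = sign(-7.9403)*max(|-7.9403| - 1.25, 0) = -6.6903
prox(9.3126) = sign(9.3126)*max(|9.3126| - 1.25, 0) = 8.0626
prox(x) = [0.0, -6.6903, 8.0626]
||prox(x)||_1 = 0.0 + 6.6903 + 8.0626 = 14.7529


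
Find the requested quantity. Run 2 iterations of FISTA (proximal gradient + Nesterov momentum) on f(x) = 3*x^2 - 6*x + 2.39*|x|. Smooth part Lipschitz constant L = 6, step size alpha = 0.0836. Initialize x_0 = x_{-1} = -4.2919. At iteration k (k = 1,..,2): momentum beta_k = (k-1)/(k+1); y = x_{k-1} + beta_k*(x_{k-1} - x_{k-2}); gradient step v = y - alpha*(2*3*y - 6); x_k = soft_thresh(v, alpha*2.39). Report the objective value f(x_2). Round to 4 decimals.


FISTA on f(x) = 3*x^2 - 6*x + 2.39*|x|
L = 6, alpha = 0.0836
Iteration 1: beta = 0.0, y = -4.2919 + 0.0*(-4.2919 + 4.2919) = -4.2919
  grad(y) = -31.7514, v = y - alpha*grad = -1.6375
  prox(v) = soft_thresh(-1.6375, 0.1998) = -1.4377
Iteration 2: beta = 0.3333, y = -1.4377 + 0.3333*(-1.4377 + 4.2919) = -0.4863
  grad(y) = -8.9176, v = y - alpha*grad = 0.2592
  prox(v) = soft_thresh(0.2592, 0.1998) = 0.0594
f(x_2) = 3*0.0594^2 - 6*0.0594 + 2.39*|0.0594| = -0.204


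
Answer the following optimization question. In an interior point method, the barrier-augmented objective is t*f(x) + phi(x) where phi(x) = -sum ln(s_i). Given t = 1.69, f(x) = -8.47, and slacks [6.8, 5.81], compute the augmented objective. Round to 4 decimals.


Step 1: Compute log-barrier.
ln values: [1.9169, 1.7596]
phi = -(1.9169 + 1.7596) = -3.6765
Step 2: Compute augmented objective.
t*f(x) = 1.69*-8.47 = -14.3143
Total = -14.3143 - 3.6765 = -17.9908


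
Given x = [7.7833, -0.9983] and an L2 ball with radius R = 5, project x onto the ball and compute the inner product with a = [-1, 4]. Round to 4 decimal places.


Step 1: Compute ||x|| (intermediates to 6 decimals).
||x|| = sqrt(7.7833^2 + (-0.9983)^2) = 7.847061
Step 2: Project.
Since ||x|| > R, scale = R/||x|| = 5/7.847061 = 0.637181, proj(x) = scale * x
proj(x) = [4.959371, -0.636098]
Step 3: Dot product.
a^T * proj(x) = -1*4.959371 + 4*(-0.636098) = -7.5038


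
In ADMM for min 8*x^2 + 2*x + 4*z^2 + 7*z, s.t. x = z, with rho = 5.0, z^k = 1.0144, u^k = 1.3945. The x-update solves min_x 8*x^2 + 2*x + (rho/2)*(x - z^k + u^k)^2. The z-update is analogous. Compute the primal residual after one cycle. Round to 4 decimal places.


ADMM iteration with rho = 5.0, z^k = 1.0144, u^k = 1.3945
Step 1: x-update.
Minimize 8*x^2 + 2*x + (5.0/2)*(x - 1.0144 + 1.3945)^2
FOC: (2*8 + 5.0)*x = -2 + 5.0*(1.0144 - 1.3945)
x^{k+1} = -0.1857
Step 2: z-update.
Minimize 4*z^2 + 7*z + (5.0/2)*(-0.1857 - z + 1.3945)^2
FOC: (2*4 + 5.0)*z = -7 + 5.0*(-0.1857 + 1.3945)
z^{k+1} = -0.0736
Step 3: u-update.
u^{k+1} = 1.3945 - 0.1857 + 0.0736 = 1.2823
Step 4: Primal residual = |-0.1857 + 0.0736| = 0.1122


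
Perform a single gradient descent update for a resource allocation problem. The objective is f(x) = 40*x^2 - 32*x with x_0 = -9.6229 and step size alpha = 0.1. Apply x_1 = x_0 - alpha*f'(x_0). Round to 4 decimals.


We compute the gradient at x_0 and apply the update.
f'(x) = 80*x - 32
f'(-9.6229) = 80*-9.6229 - 32 = -801.832
x_1 = -9.6229 - 0.1*-801.832 = 70.5603


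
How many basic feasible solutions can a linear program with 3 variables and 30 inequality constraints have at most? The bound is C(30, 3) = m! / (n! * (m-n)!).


Each vertex corresponds to some choice of n active constraints out of m, so the number of vertices is at most C(m, n) = m! / (n!(m-n)!).
m = 30, n = 3
Numerator: 30 * 29 * 28
Denominator: 3! = 6
C(30, 3) = 4060


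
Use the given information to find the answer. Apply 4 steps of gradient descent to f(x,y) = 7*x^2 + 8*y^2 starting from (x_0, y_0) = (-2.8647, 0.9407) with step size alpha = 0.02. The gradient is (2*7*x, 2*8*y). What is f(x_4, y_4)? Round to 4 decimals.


Gradient descent on f(x,y) = 7*x^2 + 8*y^2.
Starting point: (-2.8647, 0.9407), alpha = 0.02
Step 1: grad_x = 2*7*-2.8647 = -40.1058, grad_y = 2*8*0.9407 = 15.0512
  x_1 = -2.8647 - 0.02*-40.1058 = -2.0626
  y_1 = 0.9407 - 0.02*15.0512 = 0.6397
Step 2: grad_x = 2*7*-2.0626 = -28.8762, grad_y = 2*8*0.6397 = 10.2348
  x_2 = -2.0626 - 0.02*-28.8762 = -1.4851
  y_2 = 0.6397 - 0.02*10.2348 = 0.435
Step 3: grad_x = 2*7*-1.4851 = -20.7908, grad_y = 2*8*0.435 = 6.9597
  x_3 = -1.4851 - 0.02*-20.7908 = -1.0692
  y_3 = 0.435 - 0.02*6.9597 = 0.2958
Step 4: grad_x = 2*7*-1.0692 = -14.9694, grad_y = 2*8*0.2958 = 4.7326
  x_4 = -1.0692 - 0.02*-14.9694 = -0.7699
  y_4 = 0.2958 - 0.02*4.7326 = 0.2011
f(-0.7699, 0.2011) = 7*(-0.7699)^2 + 8*0.2011^2 = 4.4724


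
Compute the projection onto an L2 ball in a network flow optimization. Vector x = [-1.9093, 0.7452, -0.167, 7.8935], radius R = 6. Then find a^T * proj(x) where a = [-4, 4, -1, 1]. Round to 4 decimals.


Step 1: Compute ||x|| (intermediates to 6 decimals).
||x|| = sqrt((-1.9093)^2 + 0.7452^2 + (-0.167)^2 + 7.8935^2) = 8.156959
Step 2: Project.
Since ||x|| > R, scale = R/||x|| = 6/8.156959 = 0.735568, proj(x) = scale * x
proj(x) = [-1.40442, 0.548145, -0.12284, 5.806206]
Step 3: Dot product.
a^T * proj(x) = -4*(-1.40442) + 4*0.548145 - 1*(-0.12284) + 1*5.806206 = 13.7393


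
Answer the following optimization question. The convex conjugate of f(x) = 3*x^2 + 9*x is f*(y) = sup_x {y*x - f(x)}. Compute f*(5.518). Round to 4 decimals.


f*(y) = sup_x {y*x - a*x^2 - b*x} = sup_x {(y-b)*x - a*x^2}
FOC: (y - b) - 2a*x = 0 => x* = (y - b)/(2a)
x* = (5.518 - 9)/(2*3) = -0.5803
f*(5.518) = (y-b)^2/(4a) = (5.518 - 9)^2/(4*3)
= 12.1243/12 = 1.0104


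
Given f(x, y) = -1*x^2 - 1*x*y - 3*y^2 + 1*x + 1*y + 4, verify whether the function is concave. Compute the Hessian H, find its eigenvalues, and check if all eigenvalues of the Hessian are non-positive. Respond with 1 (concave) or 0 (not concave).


The Hessian of f(x,y) = -1*x^2 - 1*x*y - 3*y^2 + 1*x + 1*y + 4 is:
H = [[-2, -1], [-1, -6]]
Trace = -2 - 6 = -8
Determinant = -2*-6 - (-1)^2 = 11
Discriminant = (-8)^2 - 4*11 = 20.0
Eigenvalues: lambda_1 = -6.2361, lambda_2 = -1.7639
The function is concave.

1


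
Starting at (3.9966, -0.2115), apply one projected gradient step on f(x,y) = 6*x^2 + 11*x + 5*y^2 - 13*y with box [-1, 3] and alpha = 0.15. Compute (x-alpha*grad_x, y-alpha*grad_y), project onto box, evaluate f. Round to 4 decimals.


Step 1: Compute gradient at (3.9966, -0.2115).
grad_x = 2*6*3.9966 + 11 = 58.9592
grad_y = 2*5*-0.2115 - 13 = -15.115
Step 2: Gradient step.
x_raw = 3.9966 - 0.15*58.9592 = -4.8473
y_raw = -0.2115 - 0.15*-15.115 = 2.0558
Step 3: Project onto [-1, 3].
x_proj = clip(-4.8473) = -1.0
y_proj = clip(2.0558) = 2.0558
Step 4: Evaluate f.
f(-1.0, 2.0558) = -10.5942


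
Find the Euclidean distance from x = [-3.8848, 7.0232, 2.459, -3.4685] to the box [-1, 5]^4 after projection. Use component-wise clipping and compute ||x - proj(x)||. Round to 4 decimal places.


Project each component onto [-1, 5].
clip(-3.8848) = -1.0, clip(7.0232) = 5.0, clip(2.459) = 2.459, clip(-3.4685) = -1.0
Projection = [-1.0, 5.0, 2.459, -1.0]
Squared diffs: [8.3221, 4.0933, 0.0, 6.0935]
Distance = sqrt(18.5089) = 4.3022


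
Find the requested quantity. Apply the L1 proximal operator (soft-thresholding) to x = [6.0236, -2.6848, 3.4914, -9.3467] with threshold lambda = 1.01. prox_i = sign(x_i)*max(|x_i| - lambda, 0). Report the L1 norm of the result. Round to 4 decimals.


Soft-thresholding with lambda = 1.01:
prox(6.0236) = sign(6.0236)*max(|6.0236| - 1.01, 0) = 5.0136
prox(-2.6848) = sign(-2.6848)*max(|-2.6848| - 1.01, 0) = -1.6748
prox(3.4914) = sign(3.4914)*max(|3.4914| - 1.01, 0) = 2.4814
prox(-9.3467) = sign(-9.3467)*max(|-9.3467| - 1.01, 0) = -8.3367
prox(x) = [5.0136, -1.6748, 2.4814, -8.3367]
||prox(x)||_1 = 5.0136 + 1.6748 + 2.4814 + 8.3367 = 17.5065


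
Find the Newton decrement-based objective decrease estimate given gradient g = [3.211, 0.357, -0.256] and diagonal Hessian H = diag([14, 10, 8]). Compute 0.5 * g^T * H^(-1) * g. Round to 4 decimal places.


Step 1: H is diagonal, so H^(-1) * g = [0.2294, 0.0357, -0.032].
Step 2: g^T H^(-1) g = sum_i g_i^2 / H_ii
  = (3.211)^2/14 + (0.357)^2/10 + (-0.256)^2/8
  = 0.7365 + 0.0127 + 0.0082 = 0.7574
Step 3: Objective decrease = 0.5 * g^T H^(-1) g = 0.3787


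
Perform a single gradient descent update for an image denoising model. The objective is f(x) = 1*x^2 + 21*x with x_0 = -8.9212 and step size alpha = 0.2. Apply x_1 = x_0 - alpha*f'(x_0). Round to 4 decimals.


We compute the gradient at x_0 and apply the update.
f'(x) = 2*x + 21
f'(-8.9212) = 2*-8.9212 + 21 = 3.1576
x_1 = -8.9212 - 0.2*3.1576 = -9.5527


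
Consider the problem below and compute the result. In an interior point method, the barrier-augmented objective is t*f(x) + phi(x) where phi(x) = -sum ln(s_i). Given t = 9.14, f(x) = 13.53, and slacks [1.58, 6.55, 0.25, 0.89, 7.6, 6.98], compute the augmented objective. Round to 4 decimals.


Step 1: Compute log-barrier.
ln values: [0.4574, 1.8795, -1.3863, -0.1165, 2.0281, 1.943]
phi = -(0.4574 + 1.8795 - 1.3863 - 0.1165 + 2.0281 + 1.943) = -4.8053
Step 2: Compute augmented objective.
t*f(x) = 9.14*13.53 = 123.6642
Total = 123.6642 - 4.8053 = 118.8589


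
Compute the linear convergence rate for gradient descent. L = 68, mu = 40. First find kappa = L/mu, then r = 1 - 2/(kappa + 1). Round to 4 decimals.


Step 1: Compute the condition number.
kappa = L/mu = 68/40 = 1.7
Step 2: Compute the convergence rate.
r = 1 - 2/(kappa + 1) = 1 - 2*mu/(L + mu) = (L - mu)/(L + mu) = 28/108 = 0.2593


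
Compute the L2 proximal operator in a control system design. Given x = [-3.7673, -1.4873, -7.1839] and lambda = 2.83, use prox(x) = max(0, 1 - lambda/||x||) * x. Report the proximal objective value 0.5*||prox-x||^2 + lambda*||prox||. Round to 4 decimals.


Step 1: Compute ||x||.
||x|| = 8.247
Step 2: Compute scaling factor.
scale = max(0, 1 - 2.83/8.247) = 0.6568
Step 3: prox(x) = [-2.4745, -0.9769, -4.7187]
||prox(x)|| = 5.417
Step 4: Proximal objective.
0.5*||prox-x||^2 = 4.0045
lambda*||prox|| = 15.3301
Total = 19.3346


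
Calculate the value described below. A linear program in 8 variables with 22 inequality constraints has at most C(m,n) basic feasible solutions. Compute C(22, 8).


Each vertex corresponds to some choice of n active constraints out of m, so the number of vertices is at most C(m, n) = m! / (n!(m-n)!).
m = 22, n = 8
Numerator: 22 * 21 * 20 * 19 * 18 * 17 * 16 * 15
Denominator: 8! = 40320
C(22, 8) = 319770


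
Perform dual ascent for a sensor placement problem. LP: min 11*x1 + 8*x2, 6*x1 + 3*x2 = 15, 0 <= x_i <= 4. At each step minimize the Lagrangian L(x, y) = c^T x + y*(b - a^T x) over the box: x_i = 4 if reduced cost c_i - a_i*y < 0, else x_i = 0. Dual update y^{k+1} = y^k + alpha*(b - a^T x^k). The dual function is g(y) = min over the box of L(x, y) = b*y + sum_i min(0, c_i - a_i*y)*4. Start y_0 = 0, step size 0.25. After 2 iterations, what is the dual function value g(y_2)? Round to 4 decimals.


Dual ascent for LP: min 11*x1 + 8*x2, 6*x1 + 3*x2 = 15, 0 <= x_i <= 4
Step 1: y^k = 0.0, reduced costs: (11.0, 8.0)
  x^k = (0.0, 0.0), subgradient = b - a^T x = 15.0
  y^{k+1} = 0.0 + 0.25*15.0 = 3.75
Step 2: y^k = 3.75, reduced costs: (-11.5, -3.25)
  x^k = (4.0, 4.0), subgradient = b - a^T x = -21.0
  y^{k+1} = 3.75 + 0.25*-21.0 = -1.5
Dual objective at y_2 = -1.5: reduced costs (20.0, 12.5), box minimizer x = (0.0, 0.0)
g(y_2) = b*y + (c1 - a1*y)*x1 + (c2 - a2*y)*x2 = 15*(-1.5) + 20.0*0.0 + 12.5*0.0 = -22.5 + 0.0 + 0.0 = -22.5


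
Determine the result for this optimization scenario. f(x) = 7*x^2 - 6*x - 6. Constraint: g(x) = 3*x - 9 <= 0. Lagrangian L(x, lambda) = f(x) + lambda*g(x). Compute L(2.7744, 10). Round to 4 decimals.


Step 1: Evaluate f(x).
f(2.7744) = 7*2.7744^2 - 6*2.7744 - 6 = 31.2347
Step 2: Evaluate g(x).
g(2.7744) = 3*2.7744 - 9 = -0.6768
Step 3: Compute Lagrangian.
L = 31.2347 + 10*-0.6768 = 24.4667


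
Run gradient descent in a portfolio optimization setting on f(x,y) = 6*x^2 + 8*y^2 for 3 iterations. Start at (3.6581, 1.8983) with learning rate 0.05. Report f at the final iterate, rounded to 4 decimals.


Gradient descent on f(x,y) = 6*x^2 + 8*y^2.
Starting point: (3.6581, 1.8983), alpha = 0.05
Step 1: grad_x = 2*6*3.6581 = 43.8972, grad_y = 2*8*1.8983 = 30.3728
  x_1 = 3.6581 - 0.05*43.8972 = 1.4632
  y_1 = 1.8983 - 0.05*30.3728 = 0.3797
Step 2: grad_x = 2*6*1.4632 = 17.5589, grad_y = 2*8*0.3797 = 6.0746
  x_2 = 1.4632 - 0.05*17.5589 = 0.5853
  y_2 = 0.3797 - 0.05*6.0746 = 0.0759
Step 3: grad_x = 2*6*0.5853 = 7.0236, grad_y = 2*8*0.0759 = 1.2149
  x_3 = 0.5853 - 0.05*7.0236 = 0.2341
  y_3 = 0.0759 - 0.05*1.2149 = 0.0152
f(0.2341, 0.0152) = 6*0.2341^2 + 8*0.0152^2 = 0.3307


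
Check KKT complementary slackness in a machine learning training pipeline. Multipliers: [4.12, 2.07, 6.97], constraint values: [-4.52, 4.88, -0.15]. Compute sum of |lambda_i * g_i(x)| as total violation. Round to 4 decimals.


KKT complementary slackness check:
lambda_1 * g_1 = 4.12 * -4.52 = -18.6224
lambda_2 * g_2 = 2.07 * 4.88 = 10.1016
lambda_3 * g_3 = 6.97 * -0.15 = -1.0455
Total violation = 18.6224 + 10.1016 + 1.0455 = 29.7695


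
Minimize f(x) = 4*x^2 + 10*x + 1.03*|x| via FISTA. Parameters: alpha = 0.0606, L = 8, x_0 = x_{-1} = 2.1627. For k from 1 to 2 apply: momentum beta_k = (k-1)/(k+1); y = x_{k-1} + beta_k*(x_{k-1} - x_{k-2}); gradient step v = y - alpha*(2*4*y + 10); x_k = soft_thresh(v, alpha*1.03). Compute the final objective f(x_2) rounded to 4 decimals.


FISTA on f(x) = 4*x^2 + 10*x + 1.03*|x|
L = 8, alpha = 0.0606
Iteration 1: beta = 0.0, y = 2.1627 + 0.0*(2.1627 - 2.1627) = 2.1627
  grad(y) = 27.3016, v = y - alpha*grad = 0.5082
  prox(v) = soft_thresh(0.5082, 0.0624) = 0.4458
Iteration 2: beta = 0.3333, y = 0.4458 + 0.3333*(0.4458 - 2.1627) = -0.1265
  grad(y) = 8.9881, v = y - alpha*grad = -0.6712
  prox(v) = soft_thresh(-0.6712, 0.0624) = -0.6088
f(x_2) = 4*(-0.6088)^2 + 10*(-0.6088) + 1.03*|-0.6088| = -3.9782


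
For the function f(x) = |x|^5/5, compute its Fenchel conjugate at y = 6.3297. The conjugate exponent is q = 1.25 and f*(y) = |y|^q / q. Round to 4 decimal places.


The conjugate exponent q satisfies 1/p + 1/q = 1.
p = 5, so q = 5/(5 - 1) = 1.25
|y|^q = 6.3297^1.25 = 10.0399
f*(6.3297) = 10.0399 / 1.25 = 8.0319


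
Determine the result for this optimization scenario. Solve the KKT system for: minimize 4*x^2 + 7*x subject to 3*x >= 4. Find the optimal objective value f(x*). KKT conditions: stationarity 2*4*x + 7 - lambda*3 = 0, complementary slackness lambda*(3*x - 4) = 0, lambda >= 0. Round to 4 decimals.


Step 1: Try lambda = 0 (constraint inactive).
x_unc = -7/(2*4) = -0.875
Check: 3*-0.875 = -2.625 < 4 -- violated!
Step 2: Constraint must be active: 3*x = 4
x* = 4/3 = 1.3333 (rounded; the exact value 4/3 is used below)
lambda = (2*4*(4/3) + 7)/3 = 5.8889
Step 3: Compute optimal value.
f(x*) = 4*(4/3)^2 + 7*(4/3) = 16.4444


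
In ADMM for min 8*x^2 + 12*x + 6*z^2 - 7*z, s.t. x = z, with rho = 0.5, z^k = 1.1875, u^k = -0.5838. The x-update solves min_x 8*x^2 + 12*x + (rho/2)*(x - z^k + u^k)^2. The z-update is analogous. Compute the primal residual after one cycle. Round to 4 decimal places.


ADMM iteration with rho = 0.5, z^k = 1.1875, u^k = -0.5838
Step 1: x-update.
Minimize 8*x^2 + 12*x + (0.5/2)*(x - 1.1875 - 0.5838)^2
FOC: (2*8 + 0.5)*x = -12 + 0.5*(1.1875 + 0.5838)
x^{k+1} = -0.6736
Step 2: z-update.
Minimize 6*z^2 - 7*z + (0.5/2)*(-0.6736 - z - 0.5838)^2
FOC: (2*6 + 0.5)*z = 7 + 0.5*(-0.6736 - 0.5838)
z^{k+1} = 0.5097
Step 3: u-update.
u^{k+1} = -0.5838 - 0.6736 - 0.5097 = -1.7671
Step 4: Primal residual = |-0.6736 - 0.5097| = 1.1833


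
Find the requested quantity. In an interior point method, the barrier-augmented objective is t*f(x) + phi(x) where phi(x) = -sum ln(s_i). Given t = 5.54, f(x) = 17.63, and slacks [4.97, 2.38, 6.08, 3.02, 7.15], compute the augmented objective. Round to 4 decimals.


Step 1: Compute log-barrier.
ln values: [1.6034, 0.8671, 1.805, 1.1053, 1.9671]
phi = -(1.6034 + 0.8671 + 1.805 + 1.1053 + 1.9671) = -7.3479
Step 2: Compute augmented objective.
t*f(x) = 5.54*17.63 = 97.6702
Total = 97.6702 - 7.3479 = 90.3223


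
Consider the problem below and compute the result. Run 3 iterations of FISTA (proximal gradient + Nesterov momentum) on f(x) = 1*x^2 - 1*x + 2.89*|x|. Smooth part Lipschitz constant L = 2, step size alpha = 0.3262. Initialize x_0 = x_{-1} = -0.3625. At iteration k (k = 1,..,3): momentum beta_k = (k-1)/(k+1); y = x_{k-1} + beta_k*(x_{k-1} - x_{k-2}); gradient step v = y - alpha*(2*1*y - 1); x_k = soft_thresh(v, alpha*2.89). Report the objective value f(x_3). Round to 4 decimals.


FISTA on f(x) = 1*x^2 - 1*x + 2.89*|x|
L = 2, alpha = 0.3262
Iteration 1: beta = 0.0, y = -0.3625 + 0.0*(-0.3625 + 0.3625) = -0.3625
  grad(y) = -1.725, v = y - alpha*grad = 0.2002
  prox(v) = soft_thresh(0.2002, 0.9427) = 0.0
Iteration 2: beta = 0.3333, y = 0.0 + 0.3333*(0.0 + 0.3625) = 0.1208
  grad(y) = -0.7583, v = y - alpha*grad = 0.3682
  prox(v) = soft_thresh(0.3682, 0.9427) = 0.0
Iteration 3: beta = 0.5, y = 0.0 + 0.5*(0.0 - 0.0) = 0.0
  grad(y) = -1.0, v = y - alpha*grad = 0.3262
  prox(v) = soft_thresh(0.3262, 0.9427) = 0.0
f(x_3) = 1*0.0^2 - 1*0.0 + 2.89*|0.0| = 0.0


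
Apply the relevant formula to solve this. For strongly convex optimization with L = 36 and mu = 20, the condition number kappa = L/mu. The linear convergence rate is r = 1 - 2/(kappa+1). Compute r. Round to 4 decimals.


Step 1: Compute the condition number.
kappa = L/mu = 36/20 = 1.8
Step 2: Compute the convergence rate.
r = 1 - 2/(kappa + 1) = 1 - 2*mu/(L + mu) = (L - mu)/(L + mu) = 16/56 = 0.2857


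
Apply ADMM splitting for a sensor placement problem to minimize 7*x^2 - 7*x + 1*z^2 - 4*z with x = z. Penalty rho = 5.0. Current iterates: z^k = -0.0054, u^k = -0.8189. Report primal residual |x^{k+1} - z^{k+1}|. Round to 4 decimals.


ADMM iteration with rho = 5.0, z^k = -0.0054, u^k = -0.8189
Step 1: x-update.
Minimize 7*x^2 - 7*x + (5.0/2)*(x + 0.0054 - 0.8189)^2
FOC: (2*7 + 5.0)*x = 7 + 5.0*(-0.0054 + 0.8189)
x^{k+1} = 0.5825
Step 2: z-update.
Minimize 1*z^2 - 4*z + (5.0/2)*(0.5825 - z - 0.8189)^2
FOC: (2*1 + 5.0)*z = 4 + 5.0*(0.5825 - 0.8189)
z^{k+1} = 0.4026
Step 3: u-update.
u^{k+1} = -0.8189 + 0.5825 - 0.4026 = -0.639
Step 4: Primal residual = |0.5825 - 0.4026| = 0.1799


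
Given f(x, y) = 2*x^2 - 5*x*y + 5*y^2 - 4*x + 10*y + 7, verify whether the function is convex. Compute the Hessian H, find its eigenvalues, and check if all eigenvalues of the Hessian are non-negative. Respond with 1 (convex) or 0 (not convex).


The Hessian of f(x,y) = 2*x^2 - 5*x*y + 5*y^2 - 4*x + 10*y + 7 is:
H = [[4, -5], [-5, 10]]
Trace = 4 + 10 = 14
Determinant = 4*10 - (-5)^2 = 15
Discriminant = (14)^2 - 4*15 = 136.0
Eigenvalues: lambda_1 = 1.169, lambda_2 = 12.831
The function is convex.

1


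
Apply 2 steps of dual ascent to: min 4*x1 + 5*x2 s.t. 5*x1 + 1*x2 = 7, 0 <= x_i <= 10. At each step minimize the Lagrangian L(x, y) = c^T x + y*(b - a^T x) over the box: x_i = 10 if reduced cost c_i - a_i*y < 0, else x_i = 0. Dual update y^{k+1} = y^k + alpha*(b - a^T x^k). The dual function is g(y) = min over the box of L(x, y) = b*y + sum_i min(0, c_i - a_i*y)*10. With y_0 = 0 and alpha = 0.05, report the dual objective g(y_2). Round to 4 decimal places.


Dual ascent for LP: min 4*x1 + 5*x2, 5*x1 + 1*x2 = 7, 0 <= x_i <= 10
Step 1: y^k = 0.0, reduced costs: (4.0, 5.0)
  x^k = (0.0, 0.0), subgradient = b - a^T x = 7.0
  y^{k+1} = 0.0 + 0.05*7.0 = 0.35
Step 2: y^k = 0.35, reduced costs: (2.25, 4.65)
  x^k = (0.0, 0.0), subgradient = b - a^T x = 7.0
  y^{k+1} = 0.35 + 0.05*7.0 = 0.7
Dual objective at y_2 = 0.7: reduced costs (0.5, 4.3), box minimizer x = (0.0, 0.0)
g(y_2) = b*y + (c1 - a1*y)*x1 + (c2 - a2*y)*x2 = 7*0.7 + 0.5*0.0 + 4.3*0.0 = 4.9 + 0.0 + 0.0 = 4.9


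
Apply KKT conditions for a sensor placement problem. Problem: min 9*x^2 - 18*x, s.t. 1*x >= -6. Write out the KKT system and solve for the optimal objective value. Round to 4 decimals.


Step 1: Try lambda = 0 (constraint inactive).
Stationarity: 2*9*x - 18 = 0
x* = 18/(2*9) = 1.0
Check constraint: 1*1.0 = 1.0 >= -6 -- satisfied.
Step 2: Compute optimal value.
f(x*) = 9*1.0^2 - 18*1.0 = -9.0


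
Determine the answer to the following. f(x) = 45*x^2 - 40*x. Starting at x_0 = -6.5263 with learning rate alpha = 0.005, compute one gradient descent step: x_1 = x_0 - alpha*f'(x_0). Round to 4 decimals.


We compute the gradient at x_0 and apply the update.
f'(x) = 90*x - 40
f'(-6.5263) = 90*-6.5263 - 40 = -627.367
x_1 = -6.5263 - 0.005*-627.367 = -3.3895


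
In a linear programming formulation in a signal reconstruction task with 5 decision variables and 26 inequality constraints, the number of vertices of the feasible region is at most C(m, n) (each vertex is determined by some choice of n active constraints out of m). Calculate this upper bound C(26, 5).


Each vertex corresponds to some choice of n active constraints out of m, so the number of vertices is at most C(m, n) = m! / (n!(m-n)!).
m = 26, n = 5
Numerator: 26 * 25 * 24 * 23 * 22
Denominator: 5! = 120
C(26, 5) = 65780


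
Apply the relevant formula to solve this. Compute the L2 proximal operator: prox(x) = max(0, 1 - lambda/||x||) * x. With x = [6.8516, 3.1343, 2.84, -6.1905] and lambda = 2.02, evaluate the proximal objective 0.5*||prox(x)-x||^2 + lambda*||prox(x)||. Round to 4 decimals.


Step 1: Compute ||x||.
||x|| = 10.1566
Step 2: Compute scaling factor.
scale = max(0, 1 - 2.02/10.1566) = 0.8011
Step 3: prox(x) = [5.4889, 2.5109, 2.2752, -4.9593]
||prox(x)|| = 8.1366
Step 4: Proximal objective.
0.5*||prox-x||^2 = 2.0402
lambda*||prox|| = 16.4359
Total = 18.4761


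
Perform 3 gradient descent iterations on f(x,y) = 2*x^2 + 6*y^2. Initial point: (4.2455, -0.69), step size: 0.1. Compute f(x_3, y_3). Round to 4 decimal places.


Gradient descent on f(x,y) = 2*x^2 + 6*y^2.
Starting point: (4.2455, -0.69), alpha = 0.1
Step 1: grad_x = 2*2*4.2455 = 16.982, grad_y = 2*6*-0.69 = -8.28
  x_1 = 4.2455 - 0.1*16.982 = 2.5473
  y_1 = -0.69 - 0.1*-8.28 = 0.138
Step 2: grad_x = 2*2*2.5473 = 10.1892, grad_y = 2*6*0.138 = 1.656
  x_2 = 2.5473 - 0.1*10.1892 = 1.5284
  y_2 = 0.138 - 0.1*1.656 = -0.0276
Step 3: grad_x = 2*2*1.5284 = 6.1135, grad_y = 2*6*-0.0276 = -0.3312
  x_3 = 1.5284 - 0.1*6.1135 = 0.917
  y_3 = -0.0276 - 0.1*-0.3312 = 0.0055
f(0.917, 0.0055) = 2*0.917^2 + 6*0.0055^2 = 1.6821


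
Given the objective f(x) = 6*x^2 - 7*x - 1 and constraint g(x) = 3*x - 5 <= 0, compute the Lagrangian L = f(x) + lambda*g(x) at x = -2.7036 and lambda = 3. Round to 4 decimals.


Step 1: Evaluate f(x).
f(-2.7036) = 6*(-2.7036)^2 - 7*(-2.7036) - 1 = 61.7819
Step 2: Evaluate g(x).
g(-2.7036) = 3*-2.7036 - 5 = -13.1108
Step 3: Compute Lagrangian.
L = 61.7819 + 3*-13.1108 = 22.4495


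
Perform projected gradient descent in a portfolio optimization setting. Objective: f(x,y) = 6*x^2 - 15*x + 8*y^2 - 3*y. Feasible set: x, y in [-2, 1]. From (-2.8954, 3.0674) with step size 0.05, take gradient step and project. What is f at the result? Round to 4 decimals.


Step 1: Compute gradient at (-2.8954, 3.0674).
grad_x = 2*6*-2.8954 - 15 = -49.7448
grad_y = 2*8*3.0674 - 3 = 46.0784
Step 2: Gradient step.
x_raw = -2.8954 - 0.05*-49.7448 = -0.4082
y_raw = 3.0674 - 0.05*46.0784 = 0.7635
Step 3: Project onto [-2, 1].
x_proj = clip(-0.4082) = -0.4082
y_proj = clip(0.7635) = 0.7635
Step 4: Evaluate f.
f(-0.4082, 0.7635) = 9.4947
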